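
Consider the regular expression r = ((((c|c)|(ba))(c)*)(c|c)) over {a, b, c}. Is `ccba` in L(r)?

no

No split of ccba into u·v has (((c|c)|(ba))(c)*) matching u and (c|c) matching v.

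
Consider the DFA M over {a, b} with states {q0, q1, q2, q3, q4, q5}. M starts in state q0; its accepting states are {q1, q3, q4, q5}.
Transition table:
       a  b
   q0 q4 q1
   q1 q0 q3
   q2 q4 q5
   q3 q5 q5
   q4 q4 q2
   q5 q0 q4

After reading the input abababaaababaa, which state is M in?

q0 --a--> q4
q4 --b--> q2
q2 --a--> q4
q4 --b--> q2
q2 --a--> q4
q4 --b--> q2
q2 --a--> q4
q4 --a--> q4
q4 --a--> q4
q4 --b--> q2
q2 --a--> q4
q4 --b--> q2
q2 --a--> q4
q4 --a--> q4

q4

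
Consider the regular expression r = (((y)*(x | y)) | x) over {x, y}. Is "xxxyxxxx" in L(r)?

no

Neither ((y)*(x|y)) nor x matches xxxyxxxx.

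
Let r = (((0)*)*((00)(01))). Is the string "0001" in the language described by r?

yes

Split as ε·0001: ((0)*)* matches ε and ((00)(01)) matches 0001.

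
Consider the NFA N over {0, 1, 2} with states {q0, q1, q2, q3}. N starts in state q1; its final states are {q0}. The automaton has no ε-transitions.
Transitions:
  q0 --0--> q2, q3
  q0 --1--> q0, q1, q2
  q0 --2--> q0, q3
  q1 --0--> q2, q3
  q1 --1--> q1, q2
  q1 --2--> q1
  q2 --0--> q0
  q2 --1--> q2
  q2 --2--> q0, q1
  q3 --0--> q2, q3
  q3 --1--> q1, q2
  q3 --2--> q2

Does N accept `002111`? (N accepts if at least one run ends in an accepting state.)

accepted

Start: {q1}
read 0: {q2, q3}
read 0: {q0, q2, q3}
read 2: {q0, q1, q2, q3}
read 1: {q0, q1, q2}
read 1: {q0, q1, q2}
read 1: {q0, q1, q2}
Reachable ∩ accepting = {q0} — nonempty.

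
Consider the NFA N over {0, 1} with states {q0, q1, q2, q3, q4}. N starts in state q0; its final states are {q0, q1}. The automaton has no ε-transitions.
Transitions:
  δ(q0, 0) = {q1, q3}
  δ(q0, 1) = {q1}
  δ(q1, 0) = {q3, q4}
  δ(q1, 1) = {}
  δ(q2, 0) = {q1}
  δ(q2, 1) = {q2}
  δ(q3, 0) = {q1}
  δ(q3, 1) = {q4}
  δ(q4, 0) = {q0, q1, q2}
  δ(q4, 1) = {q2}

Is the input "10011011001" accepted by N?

Start: {q0}
read 1: {q1}
read 0: {q3, q4}
read 0: {q0, q1, q2}
read 1: {q1, q2}
read 1: {q2}
read 0: {q1}
read 1: {}
The reachable set is empty and stays empty for the remaining 4 symbols.
Reachable ∩ accepting = {} — empty.

rejected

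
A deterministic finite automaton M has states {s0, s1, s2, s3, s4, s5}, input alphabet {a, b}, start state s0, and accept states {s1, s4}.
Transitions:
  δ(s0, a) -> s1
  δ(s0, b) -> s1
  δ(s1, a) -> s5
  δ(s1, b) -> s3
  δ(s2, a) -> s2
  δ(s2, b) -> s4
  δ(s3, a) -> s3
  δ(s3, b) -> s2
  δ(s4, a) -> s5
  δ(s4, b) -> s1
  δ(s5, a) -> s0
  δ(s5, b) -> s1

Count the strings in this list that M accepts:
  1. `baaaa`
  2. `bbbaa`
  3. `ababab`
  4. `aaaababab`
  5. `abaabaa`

`baaaa`: rejected
`bbbaa`: rejected
`ababab`: accepted
`aaaababab`: accepted
`abaabaa`: rejected

2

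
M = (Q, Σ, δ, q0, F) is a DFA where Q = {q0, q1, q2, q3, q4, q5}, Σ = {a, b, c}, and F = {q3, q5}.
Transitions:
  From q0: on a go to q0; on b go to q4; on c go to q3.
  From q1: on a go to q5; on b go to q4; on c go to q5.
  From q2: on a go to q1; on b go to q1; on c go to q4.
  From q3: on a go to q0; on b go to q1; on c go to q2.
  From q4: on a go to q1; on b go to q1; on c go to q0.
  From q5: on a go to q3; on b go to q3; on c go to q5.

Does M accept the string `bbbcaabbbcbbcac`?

q0 --b--> q4
q4 --b--> q1
q1 --b--> q4
q4 --c--> q0
q0 --a--> q0
q0 --a--> q0
q0 --b--> q4
q4 --b--> q1
q1 --b--> q4
q4 --c--> q0
q0 --b--> q4
q4 --b--> q1
q1 --c--> q5
q5 --a--> q3
q3 --c--> q2
End in state q2, which is not an accepting state.

rejected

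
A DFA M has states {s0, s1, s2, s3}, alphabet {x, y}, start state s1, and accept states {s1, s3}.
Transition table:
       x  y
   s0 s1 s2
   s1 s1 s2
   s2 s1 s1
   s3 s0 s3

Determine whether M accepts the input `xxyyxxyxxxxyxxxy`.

s1 --x--> s1
s1 --x--> s1
s1 --y--> s2
s2 --y--> s1
s1 --x--> s1
s1 --x--> s1
s1 --y--> s2
s2 --x--> s1
s1 --x--> s1
s1 --x--> s1
s1 --x--> s1
s1 --y--> s2
s2 --x--> s1
s1 --x--> s1
s1 --x--> s1
s1 --y--> s2
End in state s2, which is not an accepting state.

rejected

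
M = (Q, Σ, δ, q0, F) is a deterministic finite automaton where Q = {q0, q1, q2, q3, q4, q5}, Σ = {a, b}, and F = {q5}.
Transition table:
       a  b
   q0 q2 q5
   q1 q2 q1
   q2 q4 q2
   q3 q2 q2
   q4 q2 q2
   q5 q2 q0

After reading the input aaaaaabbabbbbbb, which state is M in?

q0 --a--> q2
q2 --a--> q4
q4 --a--> q2
q2 --a--> q4
q4 --a--> q2
q2 --a--> q4
q4 --b--> q2
q2 --b--> q2
q2 --a--> q4
q4 --b--> q2
q2 --b--> q2
q2 --b--> q2
q2 --b--> q2
q2 --b--> q2
q2 --b--> q2

q2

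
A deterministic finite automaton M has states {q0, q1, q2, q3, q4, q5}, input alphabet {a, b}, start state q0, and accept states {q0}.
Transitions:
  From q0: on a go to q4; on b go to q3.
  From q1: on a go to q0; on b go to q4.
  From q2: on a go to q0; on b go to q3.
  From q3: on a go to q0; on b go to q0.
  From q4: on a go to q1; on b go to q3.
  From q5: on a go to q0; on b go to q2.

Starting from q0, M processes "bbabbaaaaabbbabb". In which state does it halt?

q0

q0 --b--> q3
q3 --b--> q0
q0 --a--> q4
q4 --b--> q3
q3 --b--> q0
q0 --a--> q4
q4 --a--> q1
q1 --a--> q0
q0 --a--> q4
q4 --a--> q1
q1 --b--> q4
q4 --b--> q3
q3 --b--> q0
q0 --a--> q4
q4 --b--> q3
q3 --b--> q0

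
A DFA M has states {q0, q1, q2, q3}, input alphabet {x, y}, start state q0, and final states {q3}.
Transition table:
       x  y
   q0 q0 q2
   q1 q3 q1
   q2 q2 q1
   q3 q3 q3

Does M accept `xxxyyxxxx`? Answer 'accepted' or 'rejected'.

accepted

q0 --x--> q0
q0 --x--> q0
q0 --x--> q0
q0 --y--> q2
q2 --y--> q1
q1 --x--> q3
q3 --x--> q3
q3 --x--> q3
q3 --x--> q3
End in state q3, which is an accepting state.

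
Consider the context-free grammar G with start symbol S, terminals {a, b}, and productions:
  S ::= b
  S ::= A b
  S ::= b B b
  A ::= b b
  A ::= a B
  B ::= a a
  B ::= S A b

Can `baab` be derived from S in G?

S ⇒ bBb ⇒ baab

yes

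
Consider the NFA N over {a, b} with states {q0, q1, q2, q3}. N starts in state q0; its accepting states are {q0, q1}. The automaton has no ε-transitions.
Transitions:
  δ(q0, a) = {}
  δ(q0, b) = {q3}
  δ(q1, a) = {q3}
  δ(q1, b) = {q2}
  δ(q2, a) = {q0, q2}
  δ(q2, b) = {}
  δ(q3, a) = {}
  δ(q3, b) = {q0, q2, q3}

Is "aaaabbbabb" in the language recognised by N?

Start: {q0}
read a: {}
The reachable set is empty and stays empty for the remaining 9 symbols.
Reachable ∩ accepting = {} — empty.

rejected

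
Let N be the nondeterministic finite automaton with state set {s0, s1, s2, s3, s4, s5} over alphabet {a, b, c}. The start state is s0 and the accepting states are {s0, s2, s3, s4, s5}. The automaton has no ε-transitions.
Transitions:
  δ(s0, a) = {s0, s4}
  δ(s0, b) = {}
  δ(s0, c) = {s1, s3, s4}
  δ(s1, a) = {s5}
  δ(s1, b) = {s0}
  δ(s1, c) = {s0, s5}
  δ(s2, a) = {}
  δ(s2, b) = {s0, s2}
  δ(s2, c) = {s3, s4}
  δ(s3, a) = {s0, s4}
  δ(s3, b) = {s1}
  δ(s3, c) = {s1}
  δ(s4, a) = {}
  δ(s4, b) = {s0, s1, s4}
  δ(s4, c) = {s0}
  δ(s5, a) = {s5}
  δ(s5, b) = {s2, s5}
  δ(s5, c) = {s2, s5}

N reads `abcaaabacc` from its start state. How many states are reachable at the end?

6

Start: {s0}
read a: {s0, s4}
read b: {s0, s1, s4}
read c: {s0, s1, s3, s4, s5}
read a: {s0, s4, s5}
read a: {s0, s4, s5}
read a: {s0, s4, s5}
read b: {s0, s1, s2, s4, s5}
read a: {s0, s4, s5}
read c: {s0, s1, s2, s3, s4, s5}
read c: {s0, s1, s2, s3, s4, s5}
Final reachable set {s0, s1, s2, s3, s4, s5} has 6 states.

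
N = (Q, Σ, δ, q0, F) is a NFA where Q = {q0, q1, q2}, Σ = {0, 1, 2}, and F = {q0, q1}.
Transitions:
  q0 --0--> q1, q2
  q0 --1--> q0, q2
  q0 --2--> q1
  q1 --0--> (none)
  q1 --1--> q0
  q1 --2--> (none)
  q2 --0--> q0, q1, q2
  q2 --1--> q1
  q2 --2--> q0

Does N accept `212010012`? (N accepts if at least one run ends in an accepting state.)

Start: {q0}
read 2: {q1}
read 1: {q0}
read 2: {q1}
read 0: {}
The reachable set is empty and stays empty for the remaining 5 symbols.
Reachable ∩ accepting = {} — empty.

rejected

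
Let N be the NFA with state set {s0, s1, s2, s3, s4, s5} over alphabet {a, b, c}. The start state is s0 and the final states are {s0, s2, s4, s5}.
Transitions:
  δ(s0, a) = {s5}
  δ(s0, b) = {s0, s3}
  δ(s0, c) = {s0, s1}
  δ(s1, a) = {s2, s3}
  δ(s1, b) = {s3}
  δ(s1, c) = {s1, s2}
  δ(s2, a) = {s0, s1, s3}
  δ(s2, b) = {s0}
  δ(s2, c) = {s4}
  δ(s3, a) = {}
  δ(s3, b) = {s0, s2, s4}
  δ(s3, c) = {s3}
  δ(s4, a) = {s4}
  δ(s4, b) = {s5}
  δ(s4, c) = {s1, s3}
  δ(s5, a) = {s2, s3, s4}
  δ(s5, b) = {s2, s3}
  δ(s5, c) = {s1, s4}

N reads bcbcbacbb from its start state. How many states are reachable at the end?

Start: {s0}
read b: {s0, s3}
read c: {s0, s1, s3}
read b: {s0, s2, s3, s4}
read c: {s0, s1, s3, s4}
read b: {s0, s2, s3, s4, s5}
read a: {s0, s1, s2, s3, s4, s5}
read c: {s0, s1, s2, s3, s4}
read b: {s0, s2, s3, s4, s5}
read b: {s0, s2, s3, s4, s5}
Final reachable set {s0, s2, s3, s4, s5} has 5 states.

5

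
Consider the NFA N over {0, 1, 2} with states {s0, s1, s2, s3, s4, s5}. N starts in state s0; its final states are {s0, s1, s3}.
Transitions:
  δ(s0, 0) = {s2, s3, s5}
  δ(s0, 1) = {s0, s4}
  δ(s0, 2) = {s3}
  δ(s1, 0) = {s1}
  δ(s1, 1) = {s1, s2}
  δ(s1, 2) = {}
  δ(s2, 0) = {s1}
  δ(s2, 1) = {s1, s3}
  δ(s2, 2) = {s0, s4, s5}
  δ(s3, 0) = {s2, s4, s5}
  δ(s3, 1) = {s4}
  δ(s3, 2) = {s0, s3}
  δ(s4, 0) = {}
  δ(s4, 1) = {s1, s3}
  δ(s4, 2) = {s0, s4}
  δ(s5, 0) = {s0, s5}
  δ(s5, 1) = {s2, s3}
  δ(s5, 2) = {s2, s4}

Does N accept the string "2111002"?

Start: {s0}
read 2: {s3}
read 1: {s4}
read 1: {s1, s3}
read 1: {s1, s2, s4}
read 0: {s1}
read 0: {s1}
read 2: {}
Reachable ∩ accepting = {} — empty.

rejected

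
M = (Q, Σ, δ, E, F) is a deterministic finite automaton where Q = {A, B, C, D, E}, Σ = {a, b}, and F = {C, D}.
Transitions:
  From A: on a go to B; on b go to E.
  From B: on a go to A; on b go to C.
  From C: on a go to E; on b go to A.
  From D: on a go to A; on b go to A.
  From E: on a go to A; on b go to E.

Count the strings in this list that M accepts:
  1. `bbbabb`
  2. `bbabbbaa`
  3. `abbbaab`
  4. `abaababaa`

1

`bbbabb`: rejected
`bbabbbaa`: rejected
`abbbaab`: accepted
`abaababaa`: rejected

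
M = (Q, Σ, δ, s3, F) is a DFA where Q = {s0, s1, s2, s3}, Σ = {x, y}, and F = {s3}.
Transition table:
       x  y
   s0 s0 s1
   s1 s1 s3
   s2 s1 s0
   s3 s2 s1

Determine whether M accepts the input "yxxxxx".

rejected

s3 --y--> s1
s1 --x--> s1
s1 --x--> s1
s1 --x--> s1
s1 --x--> s1
s1 --x--> s1
End in state s1, which is not an accepting state.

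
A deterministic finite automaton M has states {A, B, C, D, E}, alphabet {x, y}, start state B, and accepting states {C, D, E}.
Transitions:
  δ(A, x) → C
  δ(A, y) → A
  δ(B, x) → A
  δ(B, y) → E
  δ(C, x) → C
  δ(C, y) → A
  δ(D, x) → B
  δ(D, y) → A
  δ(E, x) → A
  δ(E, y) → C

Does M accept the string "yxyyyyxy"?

B --y--> E
E --x--> A
A --y--> A
A --y--> A
A --y--> A
A --y--> A
A --x--> C
C --y--> A
End in state A, which is not an accepting state.

rejected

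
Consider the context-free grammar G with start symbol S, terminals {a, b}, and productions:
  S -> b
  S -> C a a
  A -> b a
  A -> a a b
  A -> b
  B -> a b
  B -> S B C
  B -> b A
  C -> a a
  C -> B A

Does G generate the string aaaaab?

no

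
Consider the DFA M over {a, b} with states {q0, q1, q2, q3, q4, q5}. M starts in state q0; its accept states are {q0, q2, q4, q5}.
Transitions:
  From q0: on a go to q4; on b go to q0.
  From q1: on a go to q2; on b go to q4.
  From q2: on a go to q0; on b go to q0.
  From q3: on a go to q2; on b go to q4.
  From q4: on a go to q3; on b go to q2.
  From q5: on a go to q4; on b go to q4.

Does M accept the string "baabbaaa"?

q0 --b--> q0
q0 --a--> q4
q4 --a--> q3
q3 --b--> q4
q4 --b--> q2
q2 --a--> q0
q0 --a--> q4
q4 --a--> q3
End in state q3, which is not an accepting state.

rejected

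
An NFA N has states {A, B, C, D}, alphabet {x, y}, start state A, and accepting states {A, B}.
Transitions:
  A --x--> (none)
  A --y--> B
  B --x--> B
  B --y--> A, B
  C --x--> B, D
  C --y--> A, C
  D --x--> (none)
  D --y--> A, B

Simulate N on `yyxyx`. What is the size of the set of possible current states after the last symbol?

1

Start: {A}
read y: {B}
read y: {A, B}
read x: {B}
read y: {A, B}
read x: {B}
Final reachable set {B} has 1 state.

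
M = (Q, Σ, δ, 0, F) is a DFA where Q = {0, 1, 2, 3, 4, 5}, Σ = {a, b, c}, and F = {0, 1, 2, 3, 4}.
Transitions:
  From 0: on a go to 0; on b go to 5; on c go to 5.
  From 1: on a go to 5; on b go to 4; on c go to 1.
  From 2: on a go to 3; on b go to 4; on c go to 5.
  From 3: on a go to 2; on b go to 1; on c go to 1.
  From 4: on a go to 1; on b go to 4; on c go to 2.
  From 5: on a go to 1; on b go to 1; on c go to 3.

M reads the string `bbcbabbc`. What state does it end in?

0 --b--> 5
5 --b--> 1
1 --c--> 1
1 --b--> 4
4 --a--> 1
1 --b--> 4
4 --b--> 4
4 --c--> 2

2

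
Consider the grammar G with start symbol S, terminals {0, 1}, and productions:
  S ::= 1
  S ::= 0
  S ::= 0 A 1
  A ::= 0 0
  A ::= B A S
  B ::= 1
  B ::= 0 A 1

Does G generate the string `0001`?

S ⇒ 0A1 ⇒ 0001

yes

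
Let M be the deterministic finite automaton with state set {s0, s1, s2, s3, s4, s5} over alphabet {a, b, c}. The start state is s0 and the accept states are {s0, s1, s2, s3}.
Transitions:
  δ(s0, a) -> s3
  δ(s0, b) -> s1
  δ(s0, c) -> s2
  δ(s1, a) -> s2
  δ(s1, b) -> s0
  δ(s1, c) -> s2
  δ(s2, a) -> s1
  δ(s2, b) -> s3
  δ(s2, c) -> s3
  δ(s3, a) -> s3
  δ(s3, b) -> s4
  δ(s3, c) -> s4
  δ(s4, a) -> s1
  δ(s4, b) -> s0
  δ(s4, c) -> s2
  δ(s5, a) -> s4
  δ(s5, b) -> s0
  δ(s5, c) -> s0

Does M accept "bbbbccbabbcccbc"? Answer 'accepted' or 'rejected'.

accepted

s0 --b--> s1
s1 --b--> s0
s0 --b--> s1
s1 --b--> s0
s0 --c--> s2
s2 --c--> s3
s3 --b--> s4
s4 --a--> s1
s1 --b--> s0
s0 --b--> s1
s1 --c--> s2
s2 --c--> s3
s3 --c--> s4
s4 --b--> s0
s0 --c--> s2
End in state s2, which is an accepting state.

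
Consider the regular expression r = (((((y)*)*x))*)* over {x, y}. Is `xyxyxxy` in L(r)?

xyxyxxy cannot be split into zero or more pieces each matching ((((y)*)*x))*.

no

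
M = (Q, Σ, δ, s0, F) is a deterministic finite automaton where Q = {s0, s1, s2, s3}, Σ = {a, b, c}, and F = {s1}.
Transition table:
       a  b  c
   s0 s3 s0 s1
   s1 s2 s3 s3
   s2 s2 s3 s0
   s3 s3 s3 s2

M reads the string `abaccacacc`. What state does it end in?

s0 --a--> s3
s3 --b--> s3
s3 --a--> s3
s3 --c--> s2
s2 --c--> s0
s0 --a--> s3
s3 --c--> s2
s2 --a--> s2
s2 --c--> s0
s0 --c--> s1

s1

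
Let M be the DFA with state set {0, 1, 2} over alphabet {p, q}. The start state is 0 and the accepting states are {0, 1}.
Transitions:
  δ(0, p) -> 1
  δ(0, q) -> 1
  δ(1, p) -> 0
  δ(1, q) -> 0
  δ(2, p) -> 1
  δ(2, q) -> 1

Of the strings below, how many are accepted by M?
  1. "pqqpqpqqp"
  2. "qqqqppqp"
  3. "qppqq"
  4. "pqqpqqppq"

4

"pqqpqpqqp": accepted
"qqqqppqp": accepted
"qppqq": accepted
"pqqpqqppq": accepted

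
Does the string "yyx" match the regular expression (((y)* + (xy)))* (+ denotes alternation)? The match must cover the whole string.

no

yyx cannot be split into zero or more pieces each matching ((y)*+(xy)).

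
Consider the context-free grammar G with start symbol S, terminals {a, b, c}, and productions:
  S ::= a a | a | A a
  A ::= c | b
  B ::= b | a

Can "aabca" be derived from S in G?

no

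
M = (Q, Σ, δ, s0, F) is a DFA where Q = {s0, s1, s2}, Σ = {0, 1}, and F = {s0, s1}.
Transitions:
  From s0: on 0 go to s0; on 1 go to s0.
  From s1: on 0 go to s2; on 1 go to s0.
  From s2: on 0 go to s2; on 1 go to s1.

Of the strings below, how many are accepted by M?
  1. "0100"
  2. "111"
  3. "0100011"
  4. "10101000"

4

"0100": accepted
"111": accepted
"0100011": accepted
"10101000": accepted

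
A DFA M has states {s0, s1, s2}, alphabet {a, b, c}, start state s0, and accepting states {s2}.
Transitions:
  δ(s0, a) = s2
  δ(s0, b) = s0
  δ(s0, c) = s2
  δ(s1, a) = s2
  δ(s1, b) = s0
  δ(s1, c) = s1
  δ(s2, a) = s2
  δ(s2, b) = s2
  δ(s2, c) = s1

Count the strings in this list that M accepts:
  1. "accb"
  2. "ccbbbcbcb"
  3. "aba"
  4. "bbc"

"accb": rejected
"ccbbbcbcb": rejected
"aba": accepted
"bbc": accepted

2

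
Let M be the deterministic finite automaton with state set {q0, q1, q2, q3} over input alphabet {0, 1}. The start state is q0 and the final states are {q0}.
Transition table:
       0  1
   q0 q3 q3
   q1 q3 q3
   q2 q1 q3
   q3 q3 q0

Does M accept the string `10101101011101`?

accepted

q0 --1--> q3
q3 --0--> q3
q3 --1--> q0
q0 --0--> q3
q3 --1--> q0
q0 --1--> q3
q3 --0--> q3
q3 --1--> q0
q0 --0--> q3
q3 --1--> q0
q0 --1--> q3
q3 --1--> q0
q0 --0--> q3
q3 --1--> q0
End in state q0, which is an accepting state.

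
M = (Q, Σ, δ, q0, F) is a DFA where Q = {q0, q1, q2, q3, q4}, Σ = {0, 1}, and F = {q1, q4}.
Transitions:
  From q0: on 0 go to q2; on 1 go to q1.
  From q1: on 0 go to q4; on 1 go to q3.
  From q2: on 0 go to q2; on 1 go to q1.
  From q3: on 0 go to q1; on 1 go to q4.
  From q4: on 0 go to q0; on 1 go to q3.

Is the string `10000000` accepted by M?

rejected

q0 --1--> q1
q1 --0--> q4
q4 --0--> q0
q0 --0--> q2
q2 --0--> q2
q2 --0--> q2
q2 --0--> q2
q2 --0--> q2
End in state q2, which is not an accepting state.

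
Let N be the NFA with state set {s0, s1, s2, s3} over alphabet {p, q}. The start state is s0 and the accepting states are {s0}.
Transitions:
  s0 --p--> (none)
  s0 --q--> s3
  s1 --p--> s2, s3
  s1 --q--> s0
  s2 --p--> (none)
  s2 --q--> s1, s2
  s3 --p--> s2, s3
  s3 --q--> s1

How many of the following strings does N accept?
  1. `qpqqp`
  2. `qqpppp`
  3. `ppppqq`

`qpqqp`: rejected
`qqpppp`: rejected
`ppppqq`: rejected

0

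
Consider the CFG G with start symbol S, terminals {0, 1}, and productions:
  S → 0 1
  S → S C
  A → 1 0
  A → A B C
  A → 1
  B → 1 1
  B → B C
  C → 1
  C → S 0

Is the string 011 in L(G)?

S ⇒ SC ⇒ 01C ⇒ 011

yes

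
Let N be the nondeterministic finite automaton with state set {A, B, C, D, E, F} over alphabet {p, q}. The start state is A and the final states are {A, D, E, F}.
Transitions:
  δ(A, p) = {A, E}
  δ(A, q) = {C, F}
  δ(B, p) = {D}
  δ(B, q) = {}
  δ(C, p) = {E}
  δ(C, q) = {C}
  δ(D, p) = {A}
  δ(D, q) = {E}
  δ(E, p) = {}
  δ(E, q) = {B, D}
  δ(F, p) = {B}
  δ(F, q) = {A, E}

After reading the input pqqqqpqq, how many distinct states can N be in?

Start: {A}
read p: {A, E}
read q: {B, C, D, F}
read q: {A, C, E}
read q: {B, C, D, F}
read q: {A, C, E}
read p: {A, E}
read q: {B, C, D, F}
read q: {A, C, E}
Final reachable set {A, C, E} has 3 states.

3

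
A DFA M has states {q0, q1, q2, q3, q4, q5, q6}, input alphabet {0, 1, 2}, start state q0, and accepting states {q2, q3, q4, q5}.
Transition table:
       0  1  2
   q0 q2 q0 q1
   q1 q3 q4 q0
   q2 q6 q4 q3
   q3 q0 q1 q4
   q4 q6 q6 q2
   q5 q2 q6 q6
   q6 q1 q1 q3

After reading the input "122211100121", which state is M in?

q0 --1--> q0
q0 --2--> q1
q1 --2--> q0
q0 --2--> q1
q1 --1--> q4
q4 --1--> q6
q6 --1--> q1
q1 --0--> q3
q3 --0--> q0
q0 --1--> q0
q0 --2--> q1
q1 --1--> q4

q4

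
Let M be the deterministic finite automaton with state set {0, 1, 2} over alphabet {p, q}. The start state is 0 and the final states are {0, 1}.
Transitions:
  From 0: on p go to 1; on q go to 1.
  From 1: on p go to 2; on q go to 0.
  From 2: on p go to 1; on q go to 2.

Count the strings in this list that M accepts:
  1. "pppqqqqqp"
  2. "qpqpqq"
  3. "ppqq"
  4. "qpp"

"pppqqqqqp": accepted
"qpqpqq": accepted
"ppqq": rejected
"qpp": accepted

3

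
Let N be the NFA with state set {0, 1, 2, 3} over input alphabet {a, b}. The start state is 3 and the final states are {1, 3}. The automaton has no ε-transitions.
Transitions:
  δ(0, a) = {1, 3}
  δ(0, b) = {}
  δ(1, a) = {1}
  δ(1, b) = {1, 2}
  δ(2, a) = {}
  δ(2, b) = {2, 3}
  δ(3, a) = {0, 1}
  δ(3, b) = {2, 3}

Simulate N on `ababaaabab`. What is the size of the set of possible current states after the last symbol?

2

Start: {3}
read a: {0, 1}
read b: {1, 2}
read a: {1}
read b: {1, 2}
read a: {1}
read a: {1}
read a: {1}
read b: {1, 2}
read a: {1}
read b: {1, 2}
Final reachable set {1, 2} has 2 states.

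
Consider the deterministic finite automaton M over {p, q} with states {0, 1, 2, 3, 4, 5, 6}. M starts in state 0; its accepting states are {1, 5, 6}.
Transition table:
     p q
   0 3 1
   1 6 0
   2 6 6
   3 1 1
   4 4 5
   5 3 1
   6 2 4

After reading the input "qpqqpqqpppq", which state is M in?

4

0 --q--> 1
1 --p--> 6
6 --q--> 4
4 --q--> 5
5 --p--> 3
3 --q--> 1
1 --q--> 0
0 --p--> 3
3 --p--> 1
1 --p--> 6
6 --q--> 4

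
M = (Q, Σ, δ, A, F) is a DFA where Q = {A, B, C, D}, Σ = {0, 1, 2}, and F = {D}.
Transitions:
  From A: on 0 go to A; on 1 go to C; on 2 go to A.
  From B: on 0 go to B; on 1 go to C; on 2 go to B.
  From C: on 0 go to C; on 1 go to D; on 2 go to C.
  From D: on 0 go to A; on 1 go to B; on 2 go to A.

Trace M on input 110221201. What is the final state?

A --1--> C
C --1--> D
D --0--> A
A --2--> A
A --2--> A
A --1--> C
C --2--> C
C --0--> C
C --1--> D

D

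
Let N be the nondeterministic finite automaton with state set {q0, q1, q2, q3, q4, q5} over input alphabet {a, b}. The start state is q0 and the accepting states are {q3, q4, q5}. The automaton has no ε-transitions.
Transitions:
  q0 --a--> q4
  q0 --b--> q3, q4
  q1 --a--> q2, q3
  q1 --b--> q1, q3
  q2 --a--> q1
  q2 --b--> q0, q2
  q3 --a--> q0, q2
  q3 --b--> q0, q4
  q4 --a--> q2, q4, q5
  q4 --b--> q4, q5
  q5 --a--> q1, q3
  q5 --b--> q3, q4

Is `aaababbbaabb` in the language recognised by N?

accepted

Start: {q0}
read a: {q4}
read a: {q2, q4, q5}
read a: {q1, q2, q3, q4, q5}
read b: {q0, q1, q2, q3, q4, q5}
read a: {q0, q1, q2, q3, q4, q5}
read b: {q0, q1, q2, q3, q4, q5}
read b: {q0, q1, q2, q3, q4, q5}
read b: {q0, q1, q2, q3, q4, q5}
read a: {q0, q1, q2, q3, q4, q5}
read a: {q0, q1, q2, q3, q4, q5}
read b: {q0, q1, q2, q3, q4, q5}
read b: {q0, q1, q2, q3, q4, q5}
Reachable ∩ accepting = {q3, q4, q5} — nonempty.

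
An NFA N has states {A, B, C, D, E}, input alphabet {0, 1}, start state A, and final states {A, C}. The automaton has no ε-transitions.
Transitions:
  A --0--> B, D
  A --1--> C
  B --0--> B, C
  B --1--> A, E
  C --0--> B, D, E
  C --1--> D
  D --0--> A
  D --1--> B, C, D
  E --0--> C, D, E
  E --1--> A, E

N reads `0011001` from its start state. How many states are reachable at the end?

Start: {A}
read 0: {B, D}
read 0: {A, B, C}
read 1: {A, C, D, E}
read 1: {A, B, C, D, E}
read 0: {A, B, C, D, E}
read 0: {A, B, C, D, E}
read 1: {A, B, C, D, E}
Final reachable set {A, B, C, D, E} has 5 states.

5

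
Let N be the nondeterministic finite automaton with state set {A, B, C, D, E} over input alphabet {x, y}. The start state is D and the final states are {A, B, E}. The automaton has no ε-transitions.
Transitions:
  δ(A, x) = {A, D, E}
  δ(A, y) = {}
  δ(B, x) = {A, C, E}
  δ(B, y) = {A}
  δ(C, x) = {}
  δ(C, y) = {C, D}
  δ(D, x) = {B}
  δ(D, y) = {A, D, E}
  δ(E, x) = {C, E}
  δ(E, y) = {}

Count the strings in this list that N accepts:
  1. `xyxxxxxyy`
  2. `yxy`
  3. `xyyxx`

2

`xyxxxxxyy`: accepted
`yxy`: accepted
`xyyxx`: rejected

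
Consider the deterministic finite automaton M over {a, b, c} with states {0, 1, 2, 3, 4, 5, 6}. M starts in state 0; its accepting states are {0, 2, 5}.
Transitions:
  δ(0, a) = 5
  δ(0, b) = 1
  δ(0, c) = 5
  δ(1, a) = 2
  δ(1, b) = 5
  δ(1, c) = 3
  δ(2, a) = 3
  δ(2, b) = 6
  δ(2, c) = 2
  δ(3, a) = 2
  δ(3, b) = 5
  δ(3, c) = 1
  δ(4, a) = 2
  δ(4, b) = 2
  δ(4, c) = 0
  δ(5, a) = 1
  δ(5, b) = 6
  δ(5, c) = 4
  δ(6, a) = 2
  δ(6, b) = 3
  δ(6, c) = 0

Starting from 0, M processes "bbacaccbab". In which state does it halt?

6

0 --b--> 1
1 --b--> 5
5 --a--> 1
1 --c--> 3
3 --a--> 2
2 --c--> 2
2 --c--> 2
2 --b--> 6
6 --a--> 2
2 --b--> 6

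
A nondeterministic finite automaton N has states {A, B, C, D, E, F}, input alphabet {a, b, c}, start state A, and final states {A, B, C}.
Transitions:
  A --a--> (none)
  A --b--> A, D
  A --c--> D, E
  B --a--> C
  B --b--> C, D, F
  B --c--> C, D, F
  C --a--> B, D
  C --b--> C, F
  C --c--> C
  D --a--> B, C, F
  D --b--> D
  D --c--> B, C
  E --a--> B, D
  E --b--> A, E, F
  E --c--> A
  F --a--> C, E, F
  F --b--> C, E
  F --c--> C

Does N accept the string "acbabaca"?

Start: {A}
read a: {}
The reachable set is empty and stays empty for the remaining 7 symbols.
Reachable ∩ accepting = {} — empty.

rejected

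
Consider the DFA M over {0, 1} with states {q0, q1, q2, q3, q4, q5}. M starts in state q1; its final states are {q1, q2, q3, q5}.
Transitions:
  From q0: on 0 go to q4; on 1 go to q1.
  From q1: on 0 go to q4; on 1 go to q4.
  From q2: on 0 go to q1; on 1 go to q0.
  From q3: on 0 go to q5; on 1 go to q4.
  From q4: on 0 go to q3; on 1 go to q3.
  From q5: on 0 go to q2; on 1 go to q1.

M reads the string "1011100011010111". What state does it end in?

q3

q1 --1--> q4
q4 --0--> q3
q3 --1--> q4
q4 --1--> q3
q3 --1--> q4
q4 --0--> q3
q3 --0--> q5
q5 --0--> q2
q2 --1--> q0
q0 --1--> q1
q1 --0--> q4
q4 --1--> q3
q3 --0--> q5
q5 --1--> q1
q1 --1--> q4
q4 --1--> q3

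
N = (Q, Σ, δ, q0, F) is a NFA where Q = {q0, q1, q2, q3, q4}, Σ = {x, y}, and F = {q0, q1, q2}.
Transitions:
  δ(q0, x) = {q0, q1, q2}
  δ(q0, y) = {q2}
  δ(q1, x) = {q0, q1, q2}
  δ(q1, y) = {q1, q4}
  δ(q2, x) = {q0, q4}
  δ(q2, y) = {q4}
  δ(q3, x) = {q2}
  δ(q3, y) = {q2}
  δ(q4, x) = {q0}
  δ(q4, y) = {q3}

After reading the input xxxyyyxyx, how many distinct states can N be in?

Start: {q0}
read x: {q0, q1, q2}
read x: {q0, q1, q2, q4}
read x: {q0, q1, q2, q4}
read y: {q1, q2, q3, q4}
read y: {q1, q2, q3, q4}
read y: {q1, q2, q3, q4}
read x: {q0, q1, q2, q4}
read y: {q1, q2, q3, q4}
read x: {q0, q1, q2, q4}
Final reachable set {q0, q1, q2, q4} has 4 states.

4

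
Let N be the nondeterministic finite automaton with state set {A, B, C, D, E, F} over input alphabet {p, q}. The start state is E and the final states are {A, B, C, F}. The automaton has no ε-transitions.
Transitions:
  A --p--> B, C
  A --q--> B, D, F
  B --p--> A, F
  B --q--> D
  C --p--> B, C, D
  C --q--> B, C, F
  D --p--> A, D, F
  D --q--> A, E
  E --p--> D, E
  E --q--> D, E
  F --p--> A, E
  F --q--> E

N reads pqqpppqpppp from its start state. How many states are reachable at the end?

Start: {E}
read p: {D, E}
read q: {A, D, E}
read q: {A, B, D, E, F}
read p: {A, B, C, D, E, F}
read p: {A, B, C, D, E, F}
read p: {A, B, C, D, E, F}
read q: {A, B, C, D, E, F}
read p: {A, B, C, D, E, F}
read p: {A, B, C, D, E, F}
read p: {A, B, C, D, E, F}
read p: {A, B, C, D, E, F}
Final reachable set {A, B, C, D, E, F} has 6 states.

6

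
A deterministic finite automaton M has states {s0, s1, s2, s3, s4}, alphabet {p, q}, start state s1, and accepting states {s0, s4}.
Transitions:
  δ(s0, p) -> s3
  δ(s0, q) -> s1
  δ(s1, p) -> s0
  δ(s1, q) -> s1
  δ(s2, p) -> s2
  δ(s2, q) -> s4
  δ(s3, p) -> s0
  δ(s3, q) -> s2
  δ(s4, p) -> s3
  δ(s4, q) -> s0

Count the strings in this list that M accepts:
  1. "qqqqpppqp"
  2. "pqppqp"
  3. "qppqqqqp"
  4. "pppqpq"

"qqqqpppqp": accepted
"pqppqp": rejected
"qppqqqqp": accepted
"pppqpq": rejected

2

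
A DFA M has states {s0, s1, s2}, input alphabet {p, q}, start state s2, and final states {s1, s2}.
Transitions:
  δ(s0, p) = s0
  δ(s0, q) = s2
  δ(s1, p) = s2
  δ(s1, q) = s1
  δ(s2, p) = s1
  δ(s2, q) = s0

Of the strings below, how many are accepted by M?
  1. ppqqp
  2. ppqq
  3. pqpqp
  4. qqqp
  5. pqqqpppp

ppqqp: accepted
ppqq: accepted
pqpqp: rejected
qqqp: rejected
pqqqpppp: accepted

3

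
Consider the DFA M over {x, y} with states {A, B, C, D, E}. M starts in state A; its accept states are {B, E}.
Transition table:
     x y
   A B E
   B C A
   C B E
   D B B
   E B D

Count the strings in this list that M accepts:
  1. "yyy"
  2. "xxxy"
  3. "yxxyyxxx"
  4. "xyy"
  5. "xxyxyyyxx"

"yyy": accepted
"xxxy": rejected
"yxxyyxxx": accepted
"xyy": accepted
"xxyxyyyxx": rejected

3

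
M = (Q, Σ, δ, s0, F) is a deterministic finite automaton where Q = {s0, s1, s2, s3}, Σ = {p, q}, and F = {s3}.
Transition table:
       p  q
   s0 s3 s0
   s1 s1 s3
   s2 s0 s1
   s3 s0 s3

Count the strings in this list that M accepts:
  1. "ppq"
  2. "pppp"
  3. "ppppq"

0

"ppq": rejected
"pppp": rejected
"ppppq": rejected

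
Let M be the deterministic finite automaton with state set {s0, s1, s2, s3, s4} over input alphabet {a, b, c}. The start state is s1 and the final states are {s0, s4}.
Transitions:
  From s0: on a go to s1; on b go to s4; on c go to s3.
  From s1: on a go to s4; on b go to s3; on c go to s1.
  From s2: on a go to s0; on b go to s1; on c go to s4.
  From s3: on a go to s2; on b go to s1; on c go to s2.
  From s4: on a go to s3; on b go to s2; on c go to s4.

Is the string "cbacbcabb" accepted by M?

s1 --c--> s1
s1 --b--> s3
s3 --a--> s2
s2 --c--> s4
s4 --b--> s2
s2 --c--> s4
s4 --a--> s3
s3 --b--> s1
s1 --b--> s3
End in state s3, which is not an accepting state.

rejected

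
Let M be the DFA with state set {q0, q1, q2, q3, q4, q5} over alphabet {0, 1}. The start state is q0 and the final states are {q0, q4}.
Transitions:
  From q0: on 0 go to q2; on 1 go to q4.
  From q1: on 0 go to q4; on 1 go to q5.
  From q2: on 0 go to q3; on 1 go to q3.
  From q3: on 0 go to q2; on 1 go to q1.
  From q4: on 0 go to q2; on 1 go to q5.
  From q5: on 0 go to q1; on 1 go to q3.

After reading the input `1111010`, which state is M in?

q1

q0 --1--> q4
q4 --1--> q5
q5 --1--> q3
q3 --1--> q1
q1 --0--> q4
q4 --1--> q5
q5 --0--> q1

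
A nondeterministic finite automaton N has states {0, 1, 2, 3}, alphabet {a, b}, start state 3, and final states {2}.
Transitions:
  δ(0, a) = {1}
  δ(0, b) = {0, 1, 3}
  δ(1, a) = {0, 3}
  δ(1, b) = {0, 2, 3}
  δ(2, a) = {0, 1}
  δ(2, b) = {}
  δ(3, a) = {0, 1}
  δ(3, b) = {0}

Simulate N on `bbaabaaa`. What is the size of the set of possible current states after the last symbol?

3

Start: {3}
read b: {0}
read b: {0, 1, 3}
read a: {0, 1, 3}
read a: {0, 1, 3}
read b: {0, 1, 2, 3}
read a: {0, 1, 3}
read a: {0, 1, 3}
read a: {0, 1, 3}
Final reachable set {0, 1, 3} has 3 states.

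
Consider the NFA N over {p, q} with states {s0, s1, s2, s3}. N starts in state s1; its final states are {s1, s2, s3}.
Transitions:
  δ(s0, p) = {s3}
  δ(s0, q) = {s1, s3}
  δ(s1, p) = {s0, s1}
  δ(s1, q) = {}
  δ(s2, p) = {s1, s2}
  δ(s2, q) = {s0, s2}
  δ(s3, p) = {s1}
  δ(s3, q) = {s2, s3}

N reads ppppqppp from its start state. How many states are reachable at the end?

Start: {s1}
read p: {s0, s1}
read p: {s0, s1, s3}
read p: {s0, s1, s3}
read p: {s0, s1, s3}
read q: {s1, s2, s3}
read p: {s0, s1, s2}
read p: {s0, s1, s2, s3}
read p: {s0, s1, s2, s3}
Final reachable set {s0, s1, s2, s3} has 4 states.

4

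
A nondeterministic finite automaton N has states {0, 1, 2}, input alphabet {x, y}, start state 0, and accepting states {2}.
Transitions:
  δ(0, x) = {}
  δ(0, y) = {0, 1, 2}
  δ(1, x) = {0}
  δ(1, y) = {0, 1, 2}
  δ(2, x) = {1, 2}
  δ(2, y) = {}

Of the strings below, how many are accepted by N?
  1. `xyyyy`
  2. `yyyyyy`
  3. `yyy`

2

`xyyyy`: rejected
`yyyyyy`: accepted
`yyy`: accepted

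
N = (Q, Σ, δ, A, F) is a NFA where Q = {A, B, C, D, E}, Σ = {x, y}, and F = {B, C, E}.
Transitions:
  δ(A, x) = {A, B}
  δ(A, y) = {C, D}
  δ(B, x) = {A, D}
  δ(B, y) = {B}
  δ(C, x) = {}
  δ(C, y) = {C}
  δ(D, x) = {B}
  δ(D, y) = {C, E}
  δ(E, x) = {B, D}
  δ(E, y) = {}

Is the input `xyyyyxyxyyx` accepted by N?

rejected

Start: {A}
read x: {A, B}
read y: {B, C, D}
read y: {B, C, E}
read y: {B, C}
read y: {B, C}
read x: {A, D}
read y: {C, D, E}
read x: {B, D}
read y: {B, C, E}
read y: {B, C}
read x: {A, D}
Reachable ∩ accepting = {} — empty.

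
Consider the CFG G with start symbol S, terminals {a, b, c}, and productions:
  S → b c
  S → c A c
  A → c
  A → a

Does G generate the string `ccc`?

yes

S ⇒ cAc ⇒ ccc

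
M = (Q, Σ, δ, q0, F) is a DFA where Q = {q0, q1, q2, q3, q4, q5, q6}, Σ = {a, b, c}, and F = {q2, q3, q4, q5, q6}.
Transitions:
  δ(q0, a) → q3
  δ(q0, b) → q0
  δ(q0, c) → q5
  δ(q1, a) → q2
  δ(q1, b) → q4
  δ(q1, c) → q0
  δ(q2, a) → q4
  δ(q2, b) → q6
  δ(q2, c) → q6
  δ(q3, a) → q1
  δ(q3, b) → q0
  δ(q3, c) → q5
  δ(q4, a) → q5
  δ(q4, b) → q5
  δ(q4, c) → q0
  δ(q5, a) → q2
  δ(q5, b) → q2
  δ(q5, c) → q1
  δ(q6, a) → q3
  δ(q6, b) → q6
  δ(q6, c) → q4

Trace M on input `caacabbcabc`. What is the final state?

q0 --c--> q5
q5 --a--> q2
q2 --a--> q4
q4 --c--> q0
q0 --a--> q3
q3 --b--> q0
q0 --b--> q0
q0 --c--> q5
q5 --a--> q2
q2 --b--> q6
q6 --c--> q4

q4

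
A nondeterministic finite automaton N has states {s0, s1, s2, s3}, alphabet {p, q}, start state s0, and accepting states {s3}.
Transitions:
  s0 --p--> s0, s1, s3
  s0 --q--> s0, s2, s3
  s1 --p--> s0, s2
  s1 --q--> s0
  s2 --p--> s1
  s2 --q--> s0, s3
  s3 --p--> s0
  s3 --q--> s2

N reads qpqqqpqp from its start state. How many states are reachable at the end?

3

Start: {s0}
read q: {s0, s2, s3}
read p: {s0, s1, s3}
read q: {s0, s2, s3}
read q: {s0, s2, s3}
read q: {s0, s2, s3}
read p: {s0, s1, s3}
read q: {s0, s2, s3}
read p: {s0, s1, s3}
Final reachable set {s0, s1, s3} has 3 states.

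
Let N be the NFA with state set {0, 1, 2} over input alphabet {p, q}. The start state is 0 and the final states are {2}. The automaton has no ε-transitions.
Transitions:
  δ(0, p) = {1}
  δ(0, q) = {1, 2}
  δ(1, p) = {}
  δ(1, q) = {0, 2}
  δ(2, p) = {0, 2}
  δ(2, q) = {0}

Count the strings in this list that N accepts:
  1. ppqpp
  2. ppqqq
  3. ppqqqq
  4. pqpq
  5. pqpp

ppqpp: rejected
ppqqq: rejected
ppqqqq: rejected
pqpq: accepted
pqpp: accepted

2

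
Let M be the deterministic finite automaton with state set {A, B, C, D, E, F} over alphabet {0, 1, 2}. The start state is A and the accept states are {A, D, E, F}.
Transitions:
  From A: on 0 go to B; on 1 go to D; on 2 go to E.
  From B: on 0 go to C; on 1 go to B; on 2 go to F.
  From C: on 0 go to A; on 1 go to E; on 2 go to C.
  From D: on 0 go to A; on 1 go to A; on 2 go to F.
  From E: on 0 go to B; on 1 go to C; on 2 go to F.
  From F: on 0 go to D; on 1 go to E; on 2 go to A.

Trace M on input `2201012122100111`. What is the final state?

A --2--> E
E --2--> F
F --0--> D
D --1--> A
A --0--> B
B --1--> B
B --2--> F
F --1--> E
E --2--> F
F --2--> A
A --1--> D
D --0--> A
A --0--> B
B --1--> B
B --1--> B
B --1--> B

B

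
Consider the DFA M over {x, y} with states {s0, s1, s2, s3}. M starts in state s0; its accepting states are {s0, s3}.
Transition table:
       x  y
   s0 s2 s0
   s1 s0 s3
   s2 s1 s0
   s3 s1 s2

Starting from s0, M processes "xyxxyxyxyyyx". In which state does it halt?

s0 --x--> s2
s2 --y--> s0
s0 --x--> s2
s2 --x--> s1
s1 --y--> s3
s3 --x--> s1
s1 --y--> s3
s3 --x--> s1
s1 --y--> s3
s3 --y--> s2
s2 --y--> s0
s0 --x--> s2

s2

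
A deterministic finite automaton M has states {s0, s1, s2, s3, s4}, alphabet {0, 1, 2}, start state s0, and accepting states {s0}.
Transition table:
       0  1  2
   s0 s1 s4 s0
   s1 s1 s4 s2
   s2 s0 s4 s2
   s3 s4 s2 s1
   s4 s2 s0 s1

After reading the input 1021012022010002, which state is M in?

s2

s0 --1--> s4
s4 --0--> s2
s2 --2--> s2
s2 --1--> s4
s4 --0--> s2
s2 --1--> s4
s4 --2--> s1
s1 --0--> s1
s1 --2--> s2
s2 --2--> s2
s2 --0--> s0
s0 --1--> s4
s4 --0--> s2
s2 --0--> s0
s0 --0--> s1
s1 --2--> s2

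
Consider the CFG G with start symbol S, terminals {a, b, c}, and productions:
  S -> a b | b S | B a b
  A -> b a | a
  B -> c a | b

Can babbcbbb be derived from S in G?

no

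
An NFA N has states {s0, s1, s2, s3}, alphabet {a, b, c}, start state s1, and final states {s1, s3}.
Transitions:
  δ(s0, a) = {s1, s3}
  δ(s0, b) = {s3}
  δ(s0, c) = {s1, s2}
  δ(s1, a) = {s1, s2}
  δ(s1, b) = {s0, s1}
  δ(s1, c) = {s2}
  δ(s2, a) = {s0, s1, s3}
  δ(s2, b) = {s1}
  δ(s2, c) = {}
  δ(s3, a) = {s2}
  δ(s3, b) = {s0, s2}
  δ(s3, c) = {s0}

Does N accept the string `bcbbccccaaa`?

Start: {s1}
read b: {s0, s1}
read c: {s1, s2}
read b: {s0, s1}
read b: {s0, s1, s3}
read c: {s0, s1, s2}
read c: {s1, s2}
read c: {s2}
read c: {}
The reachable set is empty and stays empty for the remaining 3 symbols.
Reachable ∩ accepting = {} — empty.

rejected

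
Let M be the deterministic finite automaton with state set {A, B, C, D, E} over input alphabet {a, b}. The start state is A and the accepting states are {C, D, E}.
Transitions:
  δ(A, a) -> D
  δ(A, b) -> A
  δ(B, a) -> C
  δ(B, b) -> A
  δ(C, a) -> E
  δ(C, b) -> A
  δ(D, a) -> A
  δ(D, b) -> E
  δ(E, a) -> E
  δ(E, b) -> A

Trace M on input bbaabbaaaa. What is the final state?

A

A --b--> A
A --b--> A
A --a--> D
D --a--> A
A --b--> A
A --b--> A
A --a--> D
D --a--> A
A --a--> D
D --a--> A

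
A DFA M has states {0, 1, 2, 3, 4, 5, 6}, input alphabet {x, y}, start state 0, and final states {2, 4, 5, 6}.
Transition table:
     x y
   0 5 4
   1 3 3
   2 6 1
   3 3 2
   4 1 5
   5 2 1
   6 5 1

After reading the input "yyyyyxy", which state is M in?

0 --y--> 4
4 --y--> 5
5 --y--> 1
1 --y--> 3
3 --y--> 2
2 --x--> 6
6 --y--> 1

1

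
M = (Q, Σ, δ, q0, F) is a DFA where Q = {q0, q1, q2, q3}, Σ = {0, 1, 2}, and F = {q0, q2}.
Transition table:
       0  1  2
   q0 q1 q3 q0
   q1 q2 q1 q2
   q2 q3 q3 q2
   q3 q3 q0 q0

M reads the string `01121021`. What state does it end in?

q3

q0 --0--> q1
q1 --1--> q1
q1 --1--> q1
q1 --2--> q2
q2 --1--> q3
q3 --0--> q3
q3 --2--> q0
q0 --1--> q3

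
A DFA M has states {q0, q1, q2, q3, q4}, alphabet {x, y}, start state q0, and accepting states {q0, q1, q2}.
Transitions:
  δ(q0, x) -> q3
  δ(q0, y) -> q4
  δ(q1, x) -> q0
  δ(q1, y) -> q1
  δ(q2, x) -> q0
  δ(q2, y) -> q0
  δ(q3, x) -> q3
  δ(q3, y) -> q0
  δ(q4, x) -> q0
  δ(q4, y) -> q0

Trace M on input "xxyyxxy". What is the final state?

q0 --x--> q3
q3 --x--> q3
q3 --y--> q0
q0 --y--> q4
q4 --x--> q0
q0 --x--> q3
q3 --y--> q0

q0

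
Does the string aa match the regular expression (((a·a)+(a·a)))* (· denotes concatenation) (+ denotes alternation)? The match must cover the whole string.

yes

Split into 1 piece aa; each matches ((a·a)+(a·a)).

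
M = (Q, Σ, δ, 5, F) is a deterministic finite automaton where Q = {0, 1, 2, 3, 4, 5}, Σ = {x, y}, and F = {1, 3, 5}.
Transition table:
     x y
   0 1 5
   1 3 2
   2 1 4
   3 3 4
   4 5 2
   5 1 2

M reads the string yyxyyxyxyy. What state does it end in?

5 --y--> 2
2 --y--> 4
4 --x--> 5
5 --y--> 2
2 --y--> 4
4 --x--> 5
5 --y--> 2
2 --x--> 1
1 --y--> 2
2 --y--> 4

4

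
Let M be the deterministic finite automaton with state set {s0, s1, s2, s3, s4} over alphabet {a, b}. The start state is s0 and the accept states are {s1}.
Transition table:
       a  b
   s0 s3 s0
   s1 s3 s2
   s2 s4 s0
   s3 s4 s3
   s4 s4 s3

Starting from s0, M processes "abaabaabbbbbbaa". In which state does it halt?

s0 --a--> s3
s3 --b--> s3
s3 --a--> s4
s4 --a--> s4
s4 --b--> s3
s3 --a--> s4
s4 --a--> s4
s4 --b--> s3
s3 --b--> s3
s3 --b--> s3
s3 --b--> s3
s3 --b--> s3
s3 --b--> s3
s3 --a--> s4
s4 --a--> s4

s4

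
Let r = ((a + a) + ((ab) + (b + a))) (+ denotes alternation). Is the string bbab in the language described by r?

no

Neither (a+a) nor ((ab)+(b+a)) matches bbab.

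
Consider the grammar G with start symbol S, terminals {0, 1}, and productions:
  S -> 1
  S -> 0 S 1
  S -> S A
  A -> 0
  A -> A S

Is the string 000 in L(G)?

no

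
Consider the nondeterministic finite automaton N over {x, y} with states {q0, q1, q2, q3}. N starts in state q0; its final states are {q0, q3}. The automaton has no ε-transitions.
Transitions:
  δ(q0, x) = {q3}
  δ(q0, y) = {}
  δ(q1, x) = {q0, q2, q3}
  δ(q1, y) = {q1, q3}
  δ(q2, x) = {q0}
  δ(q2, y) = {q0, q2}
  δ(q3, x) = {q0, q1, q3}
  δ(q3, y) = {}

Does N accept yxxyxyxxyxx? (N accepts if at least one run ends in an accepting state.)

Start: {q0}
read y: {}
The reachable set is empty and stays empty for the remaining 10 symbols.
Reachable ∩ accepting = {} — empty.

rejected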